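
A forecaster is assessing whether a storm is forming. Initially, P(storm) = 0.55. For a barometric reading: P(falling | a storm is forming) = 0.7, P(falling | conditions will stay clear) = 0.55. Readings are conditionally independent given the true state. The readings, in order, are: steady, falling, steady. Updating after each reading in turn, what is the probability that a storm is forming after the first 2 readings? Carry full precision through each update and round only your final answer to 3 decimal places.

After 'steady': P(storm) = 0.3·0.5500 / (0.3·0.5500 + 0.45·0.4500) ≈ 0.4490
After 'falling': P(storm) = 0.7·0.4490 / (0.7·0.4490 + 0.55·0.5510) ≈ 0.5091

0.509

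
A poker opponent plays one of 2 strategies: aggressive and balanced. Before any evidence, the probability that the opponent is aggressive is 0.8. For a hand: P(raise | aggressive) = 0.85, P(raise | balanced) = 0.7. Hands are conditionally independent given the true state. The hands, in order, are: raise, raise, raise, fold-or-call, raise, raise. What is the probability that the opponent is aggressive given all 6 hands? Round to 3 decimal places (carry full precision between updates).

0.841

After 'raise': P(aggressive) = 0.85·0.8000 / (0.85·0.8000 + 0.7·0.2000) ≈ 0.8293
After 'raise': P(aggressive) = 0.85·0.8293 / (0.85·0.8293 + 0.7·0.1707) ≈ 0.8550
After 'raise': P(aggressive) = 0.85·0.8550 / (0.85·0.8550 + 0.7·0.1450) ≈ 0.8775
After 'fold-or-call': P(aggressive) = 0.15·0.8775 / (0.15·0.8775 + 0.3·0.1225) ≈ 0.7817
After 'raise': P(aggressive) = 0.85·0.7817 / (0.85·0.7817 + 0.7·0.2183) ≈ 0.8130
After 'raise': P(aggressive) = 0.85·0.8130 / (0.85·0.8130 + 0.7·0.1870) ≈ 0.8408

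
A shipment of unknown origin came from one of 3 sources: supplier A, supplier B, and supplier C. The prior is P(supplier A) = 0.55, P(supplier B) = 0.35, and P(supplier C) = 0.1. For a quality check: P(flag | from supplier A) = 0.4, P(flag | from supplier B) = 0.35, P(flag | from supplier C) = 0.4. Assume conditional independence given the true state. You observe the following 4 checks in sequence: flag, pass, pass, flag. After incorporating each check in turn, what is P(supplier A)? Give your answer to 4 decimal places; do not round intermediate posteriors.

After 'flag': normaliser = 0.4·0.5500 + 0.35·0.3500 + 0.4·0.1000; P(supplier A) ≈ 0.5752, P(supplier B) ≈ 0.3203, P(supplier C) ≈ 0.1046
After 'pass': normaliser = 0.6·0.5752 + 0.65·0.3203 + 0.6·0.1046; P(supplier A) ≈ 0.5602, P(supplier B) ≈ 0.3379, P(supplier C) ≈ 0.1019
After 'pass': normaliser = 0.6·0.5602 + 0.65·0.3379 + 0.6·0.1019; P(supplier A) ≈ 0.5449, P(supplier B) ≈ 0.3561, P(supplier C) ≈ 0.0991
After 'flag': normaliser = 0.4·0.5449 + 0.35·0.3561 + 0.4·0.0991; P(supplier A) ≈ 0.5702, P(supplier B) ≈ 0.3261, P(supplier C) ≈ 0.1037

0.5702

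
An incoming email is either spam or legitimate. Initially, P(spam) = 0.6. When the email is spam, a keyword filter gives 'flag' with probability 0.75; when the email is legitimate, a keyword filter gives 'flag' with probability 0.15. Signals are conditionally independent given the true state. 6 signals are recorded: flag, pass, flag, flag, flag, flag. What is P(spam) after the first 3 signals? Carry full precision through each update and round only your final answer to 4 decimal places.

After 'flag': P(spam) = 0.75·0.6000 / (0.75·0.6000 + 0.15·0.4000) ≈ 0.8824
After 'pass': P(spam) = 0.25·0.8824 / (0.25·0.8824 + 0.85·0.1176) ≈ 0.6881
After 'flag': P(spam) = 0.75·0.6881 / (0.75·0.6881 + 0.15·0.3119) ≈ 0.9169

0.9169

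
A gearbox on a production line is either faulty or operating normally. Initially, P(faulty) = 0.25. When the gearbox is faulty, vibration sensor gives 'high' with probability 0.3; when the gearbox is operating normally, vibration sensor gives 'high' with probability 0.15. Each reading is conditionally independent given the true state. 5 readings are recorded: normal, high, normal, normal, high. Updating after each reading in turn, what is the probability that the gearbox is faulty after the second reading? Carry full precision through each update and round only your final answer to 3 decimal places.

Each posterior becomes the prior for the next update.
After 'normal': P(faulty) = 0.7·0.2500 / (0.7·0.2500 + 0.85·0.7500) ≈ 0.2154
After 'high': P(faulty) = 0.3·0.2154 / (0.3·0.2154 + 0.15·0.7846) ≈ 0.3544

0.354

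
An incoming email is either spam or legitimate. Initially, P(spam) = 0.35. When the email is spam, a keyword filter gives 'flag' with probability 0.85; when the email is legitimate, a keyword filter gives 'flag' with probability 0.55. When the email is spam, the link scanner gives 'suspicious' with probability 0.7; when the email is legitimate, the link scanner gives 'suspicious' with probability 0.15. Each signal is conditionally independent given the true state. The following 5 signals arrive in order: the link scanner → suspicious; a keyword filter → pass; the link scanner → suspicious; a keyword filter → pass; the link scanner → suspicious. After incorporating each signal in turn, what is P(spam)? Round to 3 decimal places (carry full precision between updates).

0.859

After the link scanner='suspicious': P(spam) = 0.7·0.3500 / (0.7·0.3500 + 0.15·0.6500) ≈ 0.7153
After a keyword filter='pass': P(spam) = 0.15·0.7153 / (0.15·0.7153 + 0.45·0.2847) ≈ 0.4558
After the link scanner='suspicious': P(spam) = 0.7·0.4558 / (0.7·0.4558 + 0.15·0.5442) ≈ 0.7963
After a keyword filter='pass': P(spam) = 0.15·0.7963 / (0.15·0.7963 + 0.45·0.2037) ≈ 0.5658
After the link scanner='suspicious': P(spam) = 0.7·0.5658 / (0.7·0.5658 + 0.15·0.4342) ≈ 0.8588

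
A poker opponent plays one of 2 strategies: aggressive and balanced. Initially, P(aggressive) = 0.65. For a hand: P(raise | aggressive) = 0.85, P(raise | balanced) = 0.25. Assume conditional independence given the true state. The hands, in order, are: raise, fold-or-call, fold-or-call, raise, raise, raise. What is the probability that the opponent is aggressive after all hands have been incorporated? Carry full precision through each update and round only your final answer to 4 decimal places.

0.9085

After 'raise': P(aggressive) = 0.85·0.6500 / (0.85·0.6500 + 0.25·0.3500) ≈ 0.8633
After 'fold-or-call': P(aggressive) = 0.15·0.8633 / (0.15·0.8633 + 0.75·0.1367) ≈ 0.5581
After 'fold-or-call': P(aggressive) = 0.15·0.5581 / (0.15·0.5581 + 0.75·0.4419) ≈ 0.2016
After 'raise': P(aggressive) = 0.85·0.2016 / (0.85·0.2016 + 0.25·0.7984) ≈ 0.4620
After 'raise': P(aggressive) = 0.85·0.4620 / (0.85·0.4620 + 0.25·0.5380) ≈ 0.7449
After 'raise': P(aggressive) = 0.85·0.7449 / (0.85·0.7449 + 0.25·0.2551) ≈ 0.9085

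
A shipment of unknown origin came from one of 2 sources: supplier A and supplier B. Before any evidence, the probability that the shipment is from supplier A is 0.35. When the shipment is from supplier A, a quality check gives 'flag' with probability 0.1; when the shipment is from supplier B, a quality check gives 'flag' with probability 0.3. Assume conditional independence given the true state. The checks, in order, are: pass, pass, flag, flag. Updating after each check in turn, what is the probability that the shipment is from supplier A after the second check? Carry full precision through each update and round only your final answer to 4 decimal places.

After 'pass': P(supplier A) = 0.9·0.3500 / (0.9·0.3500 + 0.7·0.6500) ≈ 0.4091
After 'pass': P(supplier A) = 0.9·0.4091 / (0.9·0.4091 + 0.7·0.5909) ≈ 0.4709

0.4709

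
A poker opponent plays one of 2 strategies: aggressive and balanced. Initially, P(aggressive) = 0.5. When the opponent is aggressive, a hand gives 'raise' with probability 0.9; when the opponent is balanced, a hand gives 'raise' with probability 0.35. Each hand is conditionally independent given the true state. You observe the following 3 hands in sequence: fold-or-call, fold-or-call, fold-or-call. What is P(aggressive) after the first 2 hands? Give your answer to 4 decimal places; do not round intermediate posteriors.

0.0231

After 'fold-or-call': P(aggressive) = 0.1·0.5000 / (0.1·0.5000 + 0.65·0.5000) ≈ 0.1333
After 'fold-or-call': P(aggressive) = 0.1·0.1333 / (0.1·0.1333 + 0.65·0.8667) ≈ 0.0231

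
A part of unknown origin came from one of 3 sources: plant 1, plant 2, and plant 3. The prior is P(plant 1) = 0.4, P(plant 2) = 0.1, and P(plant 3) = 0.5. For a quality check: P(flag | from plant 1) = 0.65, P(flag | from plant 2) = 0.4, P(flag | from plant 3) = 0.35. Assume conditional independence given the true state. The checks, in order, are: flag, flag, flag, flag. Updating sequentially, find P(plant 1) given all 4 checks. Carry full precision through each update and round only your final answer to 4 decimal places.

0.8765

After 'flag': normaliser = 0.65·0.4000 + 0.4·0.1000 + 0.35·0.5000; P(plant 1) ≈ 0.5474, P(plant 2) ≈ 0.0842, P(plant 3) ≈ 0.3684
After 'flag': normaliser = 0.65·0.5474 + 0.4·0.0842 + 0.35·0.3684; P(plant 1) ≈ 0.6863, P(plant 2) ≈ 0.0650, P(plant 3) ≈ 0.2487
After 'flag': normaliser = 0.65·0.6863 + 0.4·0.0650 + 0.35·0.2487; P(plant 1) ≈ 0.7978, P(plant 2) ≈ 0.0465, P(plant 3) ≈ 0.1557
After 'flag': normaliser = 0.65·0.7978 + 0.4·0.0465 + 0.35·0.1557; P(plant 1) ≈ 0.8765, P(plant 2) ≈ 0.0314, P(plant 3) ≈ 0.0921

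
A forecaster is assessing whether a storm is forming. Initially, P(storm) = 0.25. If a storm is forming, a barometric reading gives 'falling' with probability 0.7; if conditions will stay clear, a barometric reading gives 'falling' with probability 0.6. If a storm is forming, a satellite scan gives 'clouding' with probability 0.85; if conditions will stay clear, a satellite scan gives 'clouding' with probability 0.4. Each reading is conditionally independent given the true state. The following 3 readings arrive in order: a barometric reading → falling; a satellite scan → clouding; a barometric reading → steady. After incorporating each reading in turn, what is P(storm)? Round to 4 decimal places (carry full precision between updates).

0.3826

After a barometric reading='falling': P(storm) = 0.7·0.2500 / (0.7·0.2500 + 0.6·0.7500) ≈ 0.2800
After a satellite scan='clouding': P(storm) = 0.85·0.2800 / (0.85·0.2800 + 0.4·0.7200) ≈ 0.4525
After a barometric reading='steady': P(storm) = 0.3·0.4525 / (0.3·0.4525 + 0.4·0.5475) ≈ 0.3826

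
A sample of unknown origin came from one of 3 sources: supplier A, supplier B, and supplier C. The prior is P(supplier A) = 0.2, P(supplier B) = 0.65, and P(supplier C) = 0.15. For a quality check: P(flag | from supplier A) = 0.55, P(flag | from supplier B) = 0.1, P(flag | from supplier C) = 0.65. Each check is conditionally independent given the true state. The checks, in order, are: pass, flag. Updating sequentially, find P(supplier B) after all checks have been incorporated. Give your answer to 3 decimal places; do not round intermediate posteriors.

Apply Bayes' rule sequentially, carrying P(supplier B) forward.
After 'pass': normaliser = 0.45·0.2000 + 0.9·0.6500 + 0.35·0.1500; P(supplier A) ≈ 0.1237, P(supplier B) ≈ 0.8041, P(supplier C) ≈ 0.0722
After 'flag': normaliser = 0.55·0.1237 + 0.1·0.8041 + 0.65·0.0722; P(supplier A) ≈ 0.3483, P(supplier B) ≈ 0.4116, P(supplier C) ≈ 0.2401

0.412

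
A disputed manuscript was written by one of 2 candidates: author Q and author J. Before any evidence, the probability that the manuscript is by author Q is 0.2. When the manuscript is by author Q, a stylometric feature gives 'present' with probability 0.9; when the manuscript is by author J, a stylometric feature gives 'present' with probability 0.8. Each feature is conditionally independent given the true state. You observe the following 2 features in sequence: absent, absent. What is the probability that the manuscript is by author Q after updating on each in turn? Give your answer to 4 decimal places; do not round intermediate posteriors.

0.0588

Apply Bayes' rule sequentially, carrying P(author Q) forward.
After 'absent': P(author Q) = 0.1·0.2000 / (0.1·0.2000 + 0.2·0.8000) ≈ 0.1111
After 'absent': P(author Q) = 0.1·0.1111 / (0.1·0.1111 + 0.2·0.8889) ≈ 0.0588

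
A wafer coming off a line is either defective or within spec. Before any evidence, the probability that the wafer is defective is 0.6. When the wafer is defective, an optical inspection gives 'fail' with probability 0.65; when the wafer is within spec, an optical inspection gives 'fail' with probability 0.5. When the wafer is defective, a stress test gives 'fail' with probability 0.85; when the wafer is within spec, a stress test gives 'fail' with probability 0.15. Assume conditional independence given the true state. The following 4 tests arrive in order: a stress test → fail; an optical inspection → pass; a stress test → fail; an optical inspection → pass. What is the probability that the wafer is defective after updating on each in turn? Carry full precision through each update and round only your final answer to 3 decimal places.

0.959

After a stress test='fail': P(defective) = 0.85·0.6000 / (0.85·0.6000 + 0.15·0.4000) ≈ 0.8947
After an optical inspection='pass': P(defective) = 0.35·0.8947 / (0.35·0.8947 + 0.5·0.1053) ≈ 0.8561
After a stress test='fail': P(defective) = 0.85·0.8561 / (0.85·0.8561 + 0.15·0.1439) ≈ 0.9712
After an optical inspection='pass': P(defective) = 0.35·0.9712 / (0.35·0.9712 + 0.5·0.0288) ≈ 0.9594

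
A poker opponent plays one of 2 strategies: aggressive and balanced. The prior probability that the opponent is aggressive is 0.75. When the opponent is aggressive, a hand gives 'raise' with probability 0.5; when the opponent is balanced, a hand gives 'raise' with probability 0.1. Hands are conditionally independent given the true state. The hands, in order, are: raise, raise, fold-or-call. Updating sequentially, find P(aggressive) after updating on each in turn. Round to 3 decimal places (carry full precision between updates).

After 'raise': P(aggressive) = 0.5·0.7500 / (0.5·0.7500 + 0.1·0.2500) ≈ 0.9375
After 'raise': P(aggressive) = 0.5·0.9375 / (0.5·0.9375 + 0.1·0.0625) ≈ 0.9868
After 'fold-or-call': P(aggressive) = 0.5·0.9868 / (0.5·0.9868 + 0.9·0.0132) ≈ 0.9766

0.977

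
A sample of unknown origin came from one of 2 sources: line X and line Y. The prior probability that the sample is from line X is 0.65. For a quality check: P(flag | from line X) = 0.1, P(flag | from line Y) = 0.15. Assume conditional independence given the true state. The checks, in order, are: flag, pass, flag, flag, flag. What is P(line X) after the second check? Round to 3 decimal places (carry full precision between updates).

0.567

Apply Bayes' rule sequentially, carrying P(line X) forward.
After 'flag': P(line X) = 0.1·0.6500 / (0.1·0.6500 + 0.15·0.3500) ≈ 0.5532
After 'pass': P(line X) = 0.9·0.5532 / (0.9·0.5532 + 0.85·0.4468) ≈ 0.5673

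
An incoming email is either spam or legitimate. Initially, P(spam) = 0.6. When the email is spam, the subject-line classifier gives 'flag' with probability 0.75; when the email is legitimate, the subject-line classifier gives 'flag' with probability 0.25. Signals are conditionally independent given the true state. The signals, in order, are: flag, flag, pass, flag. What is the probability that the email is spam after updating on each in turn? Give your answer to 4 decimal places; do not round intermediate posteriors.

0.9310

After 'flag': P(spam) = 0.75·0.6000 / (0.75·0.6000 + 0.25·0.4000) ≈ 0.8182
After 'flag': P(spam) = 0.75·0.8182 / (0.75·0.8182 + 0.25·0.1818) ≈ 0.9310
After 'pass': P(spam) = 0.25·0.9310 / (0.25·0.9310 + 0.75·0.0690) ≈ 0.8182
After 'flag': P(spam) = 0.75·0.8182 / (0.75·0.8182 + 0.25·0.1818) ≈ 0.9310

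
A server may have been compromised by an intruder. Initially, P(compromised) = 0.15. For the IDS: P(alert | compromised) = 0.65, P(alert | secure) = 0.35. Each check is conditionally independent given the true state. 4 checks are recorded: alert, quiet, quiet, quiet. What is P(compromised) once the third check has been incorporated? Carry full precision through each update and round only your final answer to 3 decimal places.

0.087

Apply Bayes' rule sequentially, carrying P(compromised) forward.
After 'alert': P(compromised) = 0.65·0.1500 / (0.65·0.1500 + 0.35·0.8500) ≈ 0.2468
After 'quiet': P(compromised) = 0.35·0.2468 / (0.35·0.2468 + 0.65·0.7532) ≈ 0.1500
After 'quiet': P(compromised) = 0.35·0.1500 / (0.35·0.1500 + 0.65·0.8500) ≈ 0.0868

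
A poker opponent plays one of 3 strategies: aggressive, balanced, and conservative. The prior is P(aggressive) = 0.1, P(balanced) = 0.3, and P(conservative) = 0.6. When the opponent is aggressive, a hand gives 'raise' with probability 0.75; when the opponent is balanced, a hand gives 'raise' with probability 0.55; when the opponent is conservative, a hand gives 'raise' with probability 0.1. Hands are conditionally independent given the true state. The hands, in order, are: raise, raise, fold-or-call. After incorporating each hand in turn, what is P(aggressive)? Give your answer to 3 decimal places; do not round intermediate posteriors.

After 'raise': normaliser = 0.75·0.1000 + 0.55·0.3000 + 0.1·0.6000; P(aggressive) ≈ 0.2500, P(balanced) ≈ 0.5500, P(conservative) ≈ 0.2000
After 'raise': normaliser = 0.75·0.2500 + 0.55·0.5500 + 0.1·0.2000; P(aggressive) ≈ 0.3676, P(balanced) ≈ 0.5931, P(conservative) ≈ 0.0392
After 'fold-or-call': normaliser = 0.25·0.3676 + 0.45·0.5931 + 0.9·0.0392; P(aggressive) ≈ 0.2332, P(balanced) ≈ 0.6772, P(conservative) ≈ 0.0896

0.233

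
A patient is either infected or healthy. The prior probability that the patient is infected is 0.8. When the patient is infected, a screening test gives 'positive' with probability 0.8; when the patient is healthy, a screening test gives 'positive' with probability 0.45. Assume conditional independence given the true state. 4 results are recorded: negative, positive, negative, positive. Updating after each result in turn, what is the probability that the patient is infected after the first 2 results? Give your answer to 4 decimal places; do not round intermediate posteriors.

After 'negative': P(infected) = 0.2·0.8000 / (0.2·0.8000 + 0.55·0.2000) ≈ 0.5926
After 'positive': P(infected) = 0.8·0.5926 / (0.8·0.5926 + 0.45·0.4074) ≈ 0.7211

0.7211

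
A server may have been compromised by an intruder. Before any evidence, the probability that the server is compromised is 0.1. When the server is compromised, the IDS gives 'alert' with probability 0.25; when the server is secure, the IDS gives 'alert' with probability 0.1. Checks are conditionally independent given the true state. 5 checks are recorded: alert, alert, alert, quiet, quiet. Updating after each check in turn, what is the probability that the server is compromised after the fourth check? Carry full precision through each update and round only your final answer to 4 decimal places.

After 'alert': P(compromised) = 0.25·0.1000 / (0.25·0.1000 + 0.1·0.9000) ≈ 0.2174
After 'alert': P(compromised) = 0.25·0.2174 / (0.25·0.2174 + 0.1·0.7826) ≈ 0.4098
After 'alert': P(compromised) = 0.25·0.4098 / (0.25·0.4098 + 0.1·0.5902) ≈ 0.6345
After 'quiet': P(compromised) = 0.75·0.6345 / (0.75·0.6345 + 0.9·0.3655) ≈ 0.5913

0.5913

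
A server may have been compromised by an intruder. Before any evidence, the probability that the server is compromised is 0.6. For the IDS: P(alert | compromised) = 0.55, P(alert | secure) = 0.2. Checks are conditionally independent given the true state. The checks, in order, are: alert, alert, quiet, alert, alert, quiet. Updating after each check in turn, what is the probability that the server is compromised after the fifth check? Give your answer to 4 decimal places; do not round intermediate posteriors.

0.9797

After 'alert': P(compromised) = 0.55·0.6000 / (0.55·0.6000 + 0.2·0.4000) ≈ 0.8049
After 'alert': P(compromised) = 0.55·0.8049 / (0.55·0.8049 + 0.2·0.1951) ≈ 0.9190
After 'quiet': P(compromised) = 0.45·0.9190 / (0.45·0.9190 + 0.8·0.0810) ≈ 0.8645
After 'alert': P(compromised) = 0.55·0.8645 / (0.55·0.8645 + 0.2·0.1355) ≈ 0.9461
After 'alert': P(compromised) = 0.55·0.9461 / (0.55·0.9461 + 0.2·0.0539) ≈ 0.9797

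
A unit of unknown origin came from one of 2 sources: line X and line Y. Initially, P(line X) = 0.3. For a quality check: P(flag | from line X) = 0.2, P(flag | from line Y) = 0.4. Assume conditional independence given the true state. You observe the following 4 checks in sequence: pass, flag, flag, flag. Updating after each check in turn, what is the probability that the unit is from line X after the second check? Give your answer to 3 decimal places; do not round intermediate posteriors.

0.222

After 'pass': P(line X) = 0.8·0.3000 / (0.8·0.3000 + 0.6·0.7000) ≈ 0.3636
After 'flag': P(line X) = 0.2·0.3636 / (0.2·0.3636 + 0.4·0.6364) ≈ 0.2222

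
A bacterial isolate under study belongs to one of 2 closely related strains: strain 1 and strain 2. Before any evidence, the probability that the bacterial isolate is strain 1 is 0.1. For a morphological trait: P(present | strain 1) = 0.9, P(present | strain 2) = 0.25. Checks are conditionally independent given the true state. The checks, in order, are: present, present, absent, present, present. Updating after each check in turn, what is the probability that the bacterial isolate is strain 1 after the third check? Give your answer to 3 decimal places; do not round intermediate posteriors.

0.161

Apply Bayes' rule sequentially, carrying P(strain 1) forward.
After 'present': P(strain 1) = 0.9·0.1000 / (0.9·0.1000 + 0.25·0.9000) ≈ 0.2857
After 'present': P(strain 1) = 0.9·0.2857 / (0.9·0.2857 + 0.25·0.7143) ≈ 0.5902
After 'absent': P(strain 1) = 0.1·0.5902 / (0.1·0.5902 + 0.75·0.4098) ≈ 0.1611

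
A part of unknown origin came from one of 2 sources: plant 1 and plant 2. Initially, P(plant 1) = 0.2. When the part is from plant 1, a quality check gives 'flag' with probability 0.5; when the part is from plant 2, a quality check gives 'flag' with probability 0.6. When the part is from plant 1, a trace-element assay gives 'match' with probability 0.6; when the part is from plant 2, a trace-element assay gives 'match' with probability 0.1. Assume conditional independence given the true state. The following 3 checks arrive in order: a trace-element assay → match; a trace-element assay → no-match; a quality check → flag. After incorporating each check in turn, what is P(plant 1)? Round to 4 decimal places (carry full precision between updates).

Each posterior becomes the prior for the next update.
After a trace-element assay='match': P(plant 1) = 0.6·0.2000 / (0.6·0.2000 + 0.1·0.8000) ≈ 0.6000
After a trace-element assay='no-match': P(plant 1) = 0.4·0.6000 / (0.4·0.6000 + 0.9·0.4000) ≈ 0.4000
After a quality check='flag': P(plant 1) = 0.5·0.4000 / (0.5·0.4000 + 0.6·0.6000) ≈ 0.3571

0.3571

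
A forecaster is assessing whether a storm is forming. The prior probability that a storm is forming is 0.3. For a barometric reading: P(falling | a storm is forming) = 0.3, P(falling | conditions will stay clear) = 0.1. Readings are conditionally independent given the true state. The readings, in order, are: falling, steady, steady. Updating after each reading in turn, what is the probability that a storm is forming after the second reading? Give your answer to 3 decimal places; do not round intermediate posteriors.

After 'falling': P(storm) = 0.3·0.3000 / (0.3·0.3000 + 0.1·0.7000) ≈ 0.5625
After 'steady': P(storm) = 0.7·0.5625 / (0.7·0.5625 + 0.9·0.4375) ≈ 0.5000

0.500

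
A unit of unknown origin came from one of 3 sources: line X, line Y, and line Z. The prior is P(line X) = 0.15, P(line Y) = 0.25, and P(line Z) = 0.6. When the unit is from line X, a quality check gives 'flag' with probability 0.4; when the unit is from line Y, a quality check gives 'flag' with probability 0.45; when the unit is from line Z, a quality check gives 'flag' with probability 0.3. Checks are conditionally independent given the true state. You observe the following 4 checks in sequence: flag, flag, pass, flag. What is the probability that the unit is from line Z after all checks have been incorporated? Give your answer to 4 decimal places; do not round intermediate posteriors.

0.3827

Apply Bayes' rule sequentially, carrying P(line Z) forward.
After 'flag': normaliser = 0.4·0.1500 + 0.45·0.2500 + 0.3·0.6000; P(line X) ≈ 0.1702, P(line Y) ≈ 0.3191, P(line Z) ≈ 0.5106
After 'flag': normaliser = 0.4·0.1702 + 0.45·0.3191 + 0.3·0.5106; P(line X) ≈ 0.1866, P(line Y) ≈ 0.3936, P(line Z) ≈ 0.4198
After 'pass': normaliser = 0.6·0.1866 + 0.55·0.3936 + 0.7·0.4198; P(line X) ≈ 0.1799, P(line Y) ≈ 0.3479, P(line Z) ≈ 0.4722
After 'flag': normaliser = 0.4·0.1799 + 0.45·0.3479 + 0.3·0.4722; P(line X) ≈ 0.1944, P(line Y) ≈ 0.4229, P(line Z) ≈ 0.3827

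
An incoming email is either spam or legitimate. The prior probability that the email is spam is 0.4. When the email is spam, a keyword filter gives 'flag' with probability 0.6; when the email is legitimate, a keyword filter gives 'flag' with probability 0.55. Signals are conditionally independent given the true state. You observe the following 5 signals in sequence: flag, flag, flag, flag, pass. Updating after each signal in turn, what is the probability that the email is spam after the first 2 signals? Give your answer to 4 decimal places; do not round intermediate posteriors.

After 'flag': P(spam) = 0.6·0.4000 / (0.6·0.4000 + 0.55·0.6000) ≈ 0.4211
After 'flag': P(spam) = 0.6·0.4211 / (0.6·0.4211 + 0.55·0.5789) ≈ 0.4424

0.4424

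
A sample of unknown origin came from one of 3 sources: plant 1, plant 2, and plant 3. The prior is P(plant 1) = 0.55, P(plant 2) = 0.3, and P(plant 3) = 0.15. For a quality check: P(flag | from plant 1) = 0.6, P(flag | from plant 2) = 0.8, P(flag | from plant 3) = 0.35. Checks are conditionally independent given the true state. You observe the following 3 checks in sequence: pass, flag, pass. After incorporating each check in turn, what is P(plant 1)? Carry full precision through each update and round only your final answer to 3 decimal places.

After 'pass': normaliser = 0.4·0.5500 + 0.2·0.3000 + 0.65·0.1500; P(plant 1) ≈ 0.5828, P(plant 2) ≈ 0.1589, P(plant 3) ≈ 0.2583
After 'flag': normaliser = 0.6·0.5828 + 0.8·0.1589 + 0.35·0.2583; P(plant 1) ≈ 0.6165, P(plant 2) ≈ 0.2242, P(plant 3) ≈ 0.1594
After 'pass': normaliser = 0.4·0.6165 + 0.2·0.2242 + 0.65·0.1594; P(plant 1) ≈ 0.6243, P(plant 2) ≈ 0.1135, P(plant 3) ≈ 0.2622

0.624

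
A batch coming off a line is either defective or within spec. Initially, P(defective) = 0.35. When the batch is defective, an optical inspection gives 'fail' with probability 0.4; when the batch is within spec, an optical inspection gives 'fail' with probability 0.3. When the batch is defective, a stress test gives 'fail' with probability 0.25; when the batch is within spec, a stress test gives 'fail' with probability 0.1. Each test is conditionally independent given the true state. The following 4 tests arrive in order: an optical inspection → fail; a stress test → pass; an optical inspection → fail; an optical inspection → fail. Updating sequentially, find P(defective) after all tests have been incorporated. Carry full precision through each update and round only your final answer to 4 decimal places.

0.5154

After an optical inspection='fail': P(defective) = 0.4·0.3500 / (0.4·0.3500 + 0.3·0.6500) ≈ 0.4179
After a stress test='pass': P(defective) = 0.75·0.4179 / (0.75·0.4179 + 0.9·0.5821) ≈ 0.3743
After an optical inspection='fail': P(defective) = 0.4·0.3743 / (0.4·0.3743 + 0.3·0.6257) ≈ 0.4437
After an optical inspection='fail': P(defective) = 0.4·0.4437 / (0.4·0.4437 + 0.3·0.5563) ≈ 0.5154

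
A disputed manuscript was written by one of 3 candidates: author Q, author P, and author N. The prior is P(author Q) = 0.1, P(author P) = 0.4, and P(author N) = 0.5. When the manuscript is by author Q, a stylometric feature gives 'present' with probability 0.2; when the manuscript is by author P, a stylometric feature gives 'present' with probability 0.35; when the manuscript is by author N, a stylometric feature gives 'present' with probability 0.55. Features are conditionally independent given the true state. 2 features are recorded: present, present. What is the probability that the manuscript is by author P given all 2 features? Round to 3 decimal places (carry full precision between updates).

Apply Bayes' rule sequentially, carrying P(author P) forward.
After 'present': normaliser = 0.2·0.1000 + 0.35·0.4000 + 0.55·0.5000; P(author Q) ≈ 0.0460, P(author P) ≈ 0.3218, P(author N) ≈ 0.6322
After 'present': normaliser = 0.2·0.0460 + 0.35·0.3218 + 0.55·0.6322; P(author Q) ≈ 0.0196, P(author P) ≈ 0.2399, P(author N) ≈ 0.7405

0.240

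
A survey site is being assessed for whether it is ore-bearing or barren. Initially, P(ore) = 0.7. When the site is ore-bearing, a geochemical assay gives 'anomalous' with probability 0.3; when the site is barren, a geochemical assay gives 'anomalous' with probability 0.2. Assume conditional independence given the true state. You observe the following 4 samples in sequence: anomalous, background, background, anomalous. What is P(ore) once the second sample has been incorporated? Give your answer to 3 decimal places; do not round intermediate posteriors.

0.754

After 'anomalous': P(ore) = 0.3·0.7000 / (0.3·0.7000 + 0.2·0.3000) ≈ 0.7778
After 'background': P(ore) = 0.7·0.7778 / (0.7·0.7778 + 0.8·0.2222) ≈ 0.7538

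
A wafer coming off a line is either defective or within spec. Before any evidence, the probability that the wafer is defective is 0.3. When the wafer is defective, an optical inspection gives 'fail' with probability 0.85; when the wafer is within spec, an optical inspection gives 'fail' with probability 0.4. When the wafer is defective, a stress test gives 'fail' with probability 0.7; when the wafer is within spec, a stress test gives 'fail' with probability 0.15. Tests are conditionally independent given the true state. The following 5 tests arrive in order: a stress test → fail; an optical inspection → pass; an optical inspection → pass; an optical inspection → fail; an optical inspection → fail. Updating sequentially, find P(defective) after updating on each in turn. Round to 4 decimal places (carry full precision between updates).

After a stress test='fail': P(defective) = 0.7·0.3000 / (0.7·0.3000 + 0.15·0.7000) ≈ 0.6667
After an optical inspection='pass': P(defective) = 0.15·0.6667 / (0.15·0.6667 + 0.6·0.3333) ≈ 0.3333
After an optical inspection='pass': P(defective) = 0.15·0.3333 / (0.15·0.3333 + 0.6·0.6667) ≈ 0.1111
After an optical inspection='fail': P(defective) = 0.85·0.1111 / (0.85·0.1111 + 0.4·0.8889) ≈ 0.2099
After an optical inspection='fail': P(defective) = 0.85·0.2099 / (0.85·0.2099 + 0.4·0.7901) ≈ 0.3608

0.3608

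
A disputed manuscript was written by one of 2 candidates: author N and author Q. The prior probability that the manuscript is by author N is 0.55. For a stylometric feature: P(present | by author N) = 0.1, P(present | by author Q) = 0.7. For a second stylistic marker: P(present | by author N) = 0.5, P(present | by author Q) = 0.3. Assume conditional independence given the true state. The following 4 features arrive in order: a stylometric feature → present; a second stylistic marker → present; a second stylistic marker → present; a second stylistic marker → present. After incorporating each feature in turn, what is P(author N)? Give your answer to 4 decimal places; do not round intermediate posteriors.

After a stylometric feature='present': P(author N) = 0.1·0.5500 / (0.1·0.5500 + 0.7·0.4500) ≈ 0.1486
After a second stylistic marker='present': P(author N) = 0.5·0.1486 / (0.5·0.1486 + 0.3·0.8514) ≈ 0.2254
After a second stylistic marker='present': P(author N) = 0.5·0.2254 / (0.5·0.2254 + 0.3·0.7746) ≈ 0.3266
After a second stylistic marker='present': P(author N) = 0.5·0.3266 / (0.5·0.3266 + 0.3·0.6734) ≈ 0.4470

0.4470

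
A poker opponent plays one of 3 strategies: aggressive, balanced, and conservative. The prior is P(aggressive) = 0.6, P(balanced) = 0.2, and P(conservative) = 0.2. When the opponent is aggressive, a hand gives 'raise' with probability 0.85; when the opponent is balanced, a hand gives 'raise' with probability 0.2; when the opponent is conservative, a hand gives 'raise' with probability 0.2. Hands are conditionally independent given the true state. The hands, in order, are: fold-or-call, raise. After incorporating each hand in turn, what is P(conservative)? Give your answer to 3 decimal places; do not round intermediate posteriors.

0.228

After 'fold-or-call': normaliser = 0.15·0.6000 + 0.8·0.2000 + 0.8·0.2000; P(aggressive) ≈ 0.2195, P(balanced) ≈ 0.3902, P(conservative) ≈ 0.3902
After 'raise': normaliser = 0.85·0.2195 + 0.2·0.3902 + 0.2·0.3902; P(aggressive) ≈ 0.5445, P(balanced) ≈ 0.2278, P(conservative) ≈ 0.2278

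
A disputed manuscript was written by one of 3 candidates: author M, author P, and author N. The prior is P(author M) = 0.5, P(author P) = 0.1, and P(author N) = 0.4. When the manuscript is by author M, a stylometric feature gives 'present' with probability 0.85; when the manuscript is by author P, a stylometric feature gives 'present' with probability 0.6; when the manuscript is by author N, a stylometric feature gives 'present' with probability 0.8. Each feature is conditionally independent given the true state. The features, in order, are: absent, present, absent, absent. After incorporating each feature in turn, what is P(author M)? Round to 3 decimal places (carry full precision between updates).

0.183

After 'absent': normaliser = 0.15·0.5000 + 0.4·0.1000 + 0.2·0.4000; P(author M) ≈ 0.3846, P(author P) ≈ 0.2051, P(author N) ≈ 0.4103
After 'present': normaliser = 0.85·0.3846 + 0.6·0.2051 + 0.8·0.4103; P(author M) ≈ 0.4201, P(author P) ≈ 0.1582, P(author N) ≈ 0.4217
After 'absent': normaliser = 0.15·0.4201 + 0.4·0.1582 + 0.2·0.4217; P(author M) ≈ 0.2992, P(author P) ≈ 0.3004, P(author N) ≈ 0.4005
After 'absent': normaliser = 0.15·0.2992 + 0.4·0.3004 + 0.2·0.4005; P(author M) ≈ 0.1831, P(author P) ≈ 0.4901, P(author N) ≈ 0.3268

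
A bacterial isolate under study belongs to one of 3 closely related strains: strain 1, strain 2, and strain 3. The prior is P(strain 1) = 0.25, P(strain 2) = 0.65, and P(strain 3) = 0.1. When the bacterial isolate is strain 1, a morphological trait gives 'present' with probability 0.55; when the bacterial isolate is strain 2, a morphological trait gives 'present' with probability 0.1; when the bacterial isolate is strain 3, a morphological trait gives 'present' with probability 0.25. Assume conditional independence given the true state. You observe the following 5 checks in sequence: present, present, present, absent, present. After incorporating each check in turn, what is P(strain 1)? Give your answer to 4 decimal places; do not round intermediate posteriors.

0.9670

Each posterior becomes the prior for the next update.
After 'present': normaliser = 0.55·0.2500 + 0.1·0.6500 + 0.25·0.1000; P(strain 1) ≈ 0.6044, P(strain 2) ≈ 0.2857, P(strain 3) ≈ 0.1099
After 'present': normaliser = 0.55·0.6044 + 0.1·0.2857 + 0.25·0.1099; P(strain 1) ≈ 0.8557, P(strain 2) ≈ 0.0736, P(strain 3) ≈ 0.0707
After 'present': normaliser = 0.55·0.8557 + 0.1·0.0736 + 0.25·0.0707; P(strain 1) ≈ 0.9495, P(strain 2) ≈ 0.0148, P(strain 3) ≈ 0.0357
After 'absent': normaliser = 0.45·0.9495 + 0.9·0.0148 + 0.75·0.0357; P(strain 1) ≈ 0.9142, P(strain 2) ≈ 0.0286, P(strain 3) ≈ 0.0572
After 'present': normaliser = 0.55·0.9142 + 0.1·0.0286 + 0.25·0.0572; P(strain 1) ≈ 0.9670, P(strain 2) ≈ 0.0055, P(strain 3) ≈ 0.0275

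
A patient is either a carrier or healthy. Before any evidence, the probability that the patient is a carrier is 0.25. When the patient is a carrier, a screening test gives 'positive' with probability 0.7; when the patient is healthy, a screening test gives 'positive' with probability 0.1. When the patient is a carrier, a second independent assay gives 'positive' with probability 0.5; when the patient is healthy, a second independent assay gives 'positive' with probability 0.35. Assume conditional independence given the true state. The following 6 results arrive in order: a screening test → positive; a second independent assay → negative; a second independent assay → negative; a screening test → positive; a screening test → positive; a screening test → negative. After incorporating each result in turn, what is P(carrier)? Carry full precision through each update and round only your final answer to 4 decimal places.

After a screening test='positive': P(carrier) = 0.7·0.2500 / (0.7·0.2500 + 0.1·0.7500) ≈ 0.7000
After a second independent assay='negative': P(carrier) = 0.5·0.7000 / (0.5·0.7000 + 0.65·0.3000) ≈ 0.6422
After a second independent assay='negative': P(carrier) = 0.5·0.6422 / (0.5·0.6422 + 0.65·0.3578) ≈ 0.5800
After a screening test='positive': P(carrier) = 0.7·0.5800 / (0.7·0.5800 + 0.1·0.4200) ≈ 0.9062
After a screening test='positive': P(carrier) = 0.7·0.9062 / (0.7·0.9062 + 0.1·0.0938) ≈ 0.9854
After a screening test='negative': P(carrier) = 0.3·0.9854 / (0.3·0.9854 + 0.9·0.0146) ≈ 0.9575

0.9575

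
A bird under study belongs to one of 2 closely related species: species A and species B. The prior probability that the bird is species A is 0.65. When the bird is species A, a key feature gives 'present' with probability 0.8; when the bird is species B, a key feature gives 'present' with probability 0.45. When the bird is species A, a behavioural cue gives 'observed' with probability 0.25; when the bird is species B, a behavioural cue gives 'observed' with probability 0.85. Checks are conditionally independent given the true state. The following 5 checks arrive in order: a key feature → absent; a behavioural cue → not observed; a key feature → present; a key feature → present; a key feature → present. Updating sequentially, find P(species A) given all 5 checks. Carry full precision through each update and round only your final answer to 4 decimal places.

0.9499

After a key feature='absent': P(species A) = 0.2·0.6500 / (0.2·0.6500 + 0.55·0.3500) ≈ 0.4031
After a behavioural cue='not observed': P(species A) = 0.75·0.4031 / (0.75·0.4031 + 0.15·0.5969) ≈ 0.7715
After a key feature='present': P(species A) = 0.8·0.7715 / (0.8·0.7715 + 0.45·0.2285) ≈ 0.8572
After a key feature='present': P(species A) = 0.8·0.8572 / (0.8·0.8572 + 0.45·0.1428) ≈ 0.9143
After a key feature='present': P(species A) = 0.8·0.9143 / (0.8·0.9143 + 0.45·0.0857) ≈ 0.9499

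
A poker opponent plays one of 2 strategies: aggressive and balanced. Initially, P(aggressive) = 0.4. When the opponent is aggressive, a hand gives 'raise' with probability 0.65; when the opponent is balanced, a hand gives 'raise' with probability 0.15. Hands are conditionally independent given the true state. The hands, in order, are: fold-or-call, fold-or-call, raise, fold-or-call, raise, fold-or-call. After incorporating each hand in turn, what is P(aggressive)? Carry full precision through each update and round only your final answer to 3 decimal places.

Each posterior becomes the prior for the next update.
After 'fold-or-call': P(aggressive) = 0.35·0.4000 / (0.35·0.4000 + 0.85·0.6000) ≈ 0.2154
After 'fold-or-call': P(aggressive) = 0.35·0.2154 / (0.35·0.2154 + 0.85·0.7846) ≈ 0.1016
After 'raise': P(aggressive) = 0.65·0.1016 / (0.65·0.1016 + 0.15·0.8984) ≈ 0.3288
After 'fold-or-call': P(aggressive) = 0.35·0.3288 / (0.35·0.3288 + 0.85·0.6712) ≈ 0.1678
After 'raise': P(aggressive) = 0.65·0.1678 / (0.65·0.1678 + 0.15·0.8322) ≈ 0.4664
After 'fold-or-call': P(aggressive) = 0.35·0.4664 / (0.35·0.4664 + 0.85·0.5336) ≈ 0.2646

0.265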